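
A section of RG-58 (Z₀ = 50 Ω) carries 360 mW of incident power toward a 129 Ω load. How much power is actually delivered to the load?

P_delivered ≈ 290 mW

Γ = (129 − 50)/(129 + 50) = 0.441
|Γ|² = 0.195
P_refl = |Γ|²·P_inc = 70.1 mW, P_del = (1 − |Γ|²)·P_inc = 290 mW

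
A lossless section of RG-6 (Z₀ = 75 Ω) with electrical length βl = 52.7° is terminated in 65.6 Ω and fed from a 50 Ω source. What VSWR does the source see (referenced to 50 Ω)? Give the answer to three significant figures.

VSWR ≈ 1.58

tan(βl) = 1.31
Z_in = Z_0·(Z_L + jZ_0·tanβl)/(Z_0 + jZ_L·tanβl) = 77.1 + j9.98 Ω
Γ_s = (Z_in − Z_s)/(Z_in + Z_s) = (27.1 + j9.98)/(127 + j9.98), |Γ_s| = 0.226
VSWR = (1 + |Γ_s|)/(1 − |Γ_s|)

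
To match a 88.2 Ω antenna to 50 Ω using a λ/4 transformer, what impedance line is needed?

Z_qwt = √(Z_0·R_L) = √(50 × 88.2) = √4410

Z_qwt ≈ 66.4 Ω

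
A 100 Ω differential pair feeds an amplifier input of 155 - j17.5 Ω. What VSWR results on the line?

VSWR ≈ 1.58

Γ = (Z_L − Z_0)/(Z_L + Z_0) = (55 − j17.5)/(255 − j17.5)
|Γ| = 57.7/256 = 0.226
VSWR = (1 + |Γ|)/(1 − |Γ|) = 1.23/0.774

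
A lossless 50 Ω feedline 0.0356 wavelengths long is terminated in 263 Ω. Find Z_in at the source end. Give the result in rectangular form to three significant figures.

Z_in ≈ 114 − j125 Ω

βl = 2π × 0.0356 = 12.8°
tan(βl) = tan(12.8°) = 0.227
Z_in = Z_0·(Z_L + jZ_0·tanβl)/(Z_0 + jZ_L·tanβl)
     = 50·(263 + j11.4)/(50 + j59.8)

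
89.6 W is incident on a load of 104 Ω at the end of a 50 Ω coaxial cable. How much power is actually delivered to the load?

P_delivered ≈ 78.6 W

Γ = (104 − 50)/(104 + 50) = 0.351
|Γ|² = 0.123
P_refl = |Γ|²·P_inc = 11 W, P_del = (1 − |Γ|²)·P_inc = 78.6 W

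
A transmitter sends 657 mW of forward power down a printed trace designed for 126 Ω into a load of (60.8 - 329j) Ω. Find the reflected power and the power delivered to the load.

P_reflected ≈ 516 mW; P_delivered ≈ 141 mW

|Γ| = |(-65.2 − j329)/(186.8 − j329)| = 0.887
|Γ|² = 0.786
P_refl = |Γ|²·P_inc = 516 mW, P_del = (1 − |Γ|²)·P_inc = 141 mW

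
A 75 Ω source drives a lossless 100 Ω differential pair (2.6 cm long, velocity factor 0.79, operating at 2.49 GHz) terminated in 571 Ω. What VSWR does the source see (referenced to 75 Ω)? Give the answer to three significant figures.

λ = v/f = 0.79·c / 2.49 GHz = 0.0952 m
βl = 2π·l/λ = 2π × 0.273 = 98.3°
tan(βl) = -6.82
Z_in = Z_0·(Z_L + jZ_0·tanβl)/(Z_0 + jZ_L·tanβl) = 17.9 + j14.2 Ω
Γ_s = (Z_in − Z_s)/(Z_in + Z_s) = (-57.1 + j14.2)/(92.9 + j14.2), |Γ_s| = 0.626
VSWR = (1 + |Γ_s|)/(1 − |Γ_s|)

VSWR ≈ 4.35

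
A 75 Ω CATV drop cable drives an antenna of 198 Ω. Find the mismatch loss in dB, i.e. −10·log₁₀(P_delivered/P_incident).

mismatch loss ≈ 0.985 dB

Γ = (198 − 75)/(198 + 75) = 0.451
|Γ|² = 0.203, so P_del/P_inc = 1 − |Γ|² = 0.797
ML = −10·log₁₀(1 − |Γ|²)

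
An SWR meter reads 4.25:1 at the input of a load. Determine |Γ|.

|Γ| ≈ 0.619

|Γ| = (S − 1)/(S + 1) = (4.25 − 1)/(4.25 + 1) = 3.25/5.25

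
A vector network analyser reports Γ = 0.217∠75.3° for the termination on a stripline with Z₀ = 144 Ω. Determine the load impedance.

Z_L ≈ 146 + j64.5 Ω

Z_L = Z_0·(1 + Γ)/(1 − Γ) = 144·(1.06 + j0.21)/(0.945 − j0.21)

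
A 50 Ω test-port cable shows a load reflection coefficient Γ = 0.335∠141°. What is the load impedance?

Z_L ≈ 27.2 + j12.9 Ω

Z_L = Z_0·(1 + Γ)/(1 − Γ) = 50·(0.74 + j0.211)/(1.26 − j0.211)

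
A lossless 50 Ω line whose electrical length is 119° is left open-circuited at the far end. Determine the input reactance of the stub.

tan(βl) = -1.8
For an open-circuited stub, Z_in = −jZ_0·cot(βl) = −jZ_0/tan(βl)

X_in ≈ 27.7 Ω (inductive)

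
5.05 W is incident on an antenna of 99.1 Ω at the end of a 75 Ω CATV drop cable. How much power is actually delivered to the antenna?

Γ = (99.1 − 75)/(99.1 + 75) = 0.138
|Γ|² = 0.0192
P_refl = |Γ|²·P_inc = 0.0968 W, P_del = (1 − |Γ|²)·P_inc = 4.95 W

P_delivered ≈ 4.95 W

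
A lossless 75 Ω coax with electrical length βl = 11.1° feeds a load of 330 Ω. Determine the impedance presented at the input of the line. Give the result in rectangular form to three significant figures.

tan(βl) = tan(11.1°) = 0.196
Z_in = Z_0·(Z_L + jZ_0·tanβl)/(Z_0 + jZ_L·tanβl)
     = 75·(330 + j14.7)/(75 + j64.7)

Z_in ≈ 196 − j155 Ω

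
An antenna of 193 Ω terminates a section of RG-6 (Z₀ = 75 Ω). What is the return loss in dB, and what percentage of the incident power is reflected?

Γ = (193 − 75)/(193 + 75) = 0.44
RL = −20·log₁₀(0.44) = 7.13 dB
P_refl/P_inc = |Γ|² = 0.194

RL ≈ 7.13 dB; 19.4% of incident power reflected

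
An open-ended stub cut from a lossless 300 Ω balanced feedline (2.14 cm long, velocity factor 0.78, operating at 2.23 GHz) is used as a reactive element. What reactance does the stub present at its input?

λ = v/f = 0.78·c / 2.23 GHz = 0.105 m
βl = 2π·l/λ = 2π × 0.204 = 73.4°
tan(βl) = 3.36
For an open-ended stub, Z_in = −jZ_0·cot(βl) = −jZ_0/tan(βl)

X_in ≈ -89.3 Ω (capacitive)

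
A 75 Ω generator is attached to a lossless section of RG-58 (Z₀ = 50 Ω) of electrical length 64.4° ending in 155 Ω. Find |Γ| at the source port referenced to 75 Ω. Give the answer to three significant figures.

tan(βl) = 2.09
Z_in = Z_0·(Z_L + jZ_0·tanβl)/(Z_0 + jZ_L·tanβl) = 19.4 − j21 Ω
Γ_s = (Z_in − Z_s)/(Z_in + Z_s) = (-55.6 − j21)/(94.4 − j21), |Γ_s| = 0.615

|Γ| ≈ 0.615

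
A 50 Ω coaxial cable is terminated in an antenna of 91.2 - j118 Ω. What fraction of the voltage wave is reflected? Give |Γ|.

Γ = (Z_L − Z_0)/(Z_L + Z_0) = (41.2 − j118)/(141.2 − j118)
|Γ| = 125/184

|Γ| ≈ 0.679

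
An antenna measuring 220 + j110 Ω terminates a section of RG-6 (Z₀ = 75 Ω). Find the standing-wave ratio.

VSWR ≈ 3.74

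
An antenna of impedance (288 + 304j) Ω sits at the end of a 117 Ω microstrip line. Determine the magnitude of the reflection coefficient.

|Γ| ≈ 0.689

Γ = (Z_L − Z_0)/(Z_L + Z_0) = (171 + j304)/(405 + j304)
|Γ| = 349/506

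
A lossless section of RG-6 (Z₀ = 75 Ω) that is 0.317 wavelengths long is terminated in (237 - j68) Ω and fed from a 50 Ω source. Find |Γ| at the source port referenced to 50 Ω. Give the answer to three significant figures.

βl = 2π × 0.317 = 114°
tan(βl) = -2.23
Z_in = Z_0·(Z_L + jZ_0·tanβl)/(Z_0 + jZ_L·tanβl) = 27.9 + j37.6 Ω
Γ_s = (Z_in − Z_s)/(Z_in + Z_s) = (-22.1 + j37.6)/(77.9 + j37.6), |Γ_s| = 0.504

|Γ| ≈ 0.504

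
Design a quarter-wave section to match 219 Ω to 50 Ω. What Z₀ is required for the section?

Z_qwt ≈ 105 Ω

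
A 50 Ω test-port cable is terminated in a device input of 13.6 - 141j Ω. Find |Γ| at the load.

Γ = (Z_L − Z_0)/(Z_L + Z_0) = (-36.4 − j141)/(63.6 − j141)
|Γ| = 146/155

|Γ| ≈ 0.941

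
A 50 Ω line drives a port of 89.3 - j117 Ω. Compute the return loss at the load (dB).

Γ = (39.3 − j117)/(139.3 − j117), |Γ| = 0.678
RL = −20·log₁₀|Γ| = −20·log₁₀(0.678)

RL ≈ 3.37 dB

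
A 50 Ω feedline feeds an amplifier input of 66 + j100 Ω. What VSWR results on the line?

VSWR ≈ 4.9

Γ = (Z_L − Z_0)/(Z_L + Z_0) = (16 + j100)/(116 + j100)
|Γ| = 101/153 = 0.661
VSWR = (1 + |Γ|)/(1 − |Γ|) = 1.66/0.339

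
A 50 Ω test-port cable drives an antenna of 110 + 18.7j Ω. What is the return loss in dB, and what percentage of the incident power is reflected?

RL ≈ 8.18 dB; 15.2% of incident power reflected

Γ = (60 + j18.7)/(160 + j18.7), |Γ| = 0.39
RL = −20·log₁₀(0.39) = 8.18 dB
P_refl/P_inc = |Γ|² = 0.152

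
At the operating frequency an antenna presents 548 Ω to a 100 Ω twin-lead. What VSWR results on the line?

Γ = (548 − 100)/(548 + 100) = 0.691
VSWR = (1 + 0.691)/(1 − 0.691)

VSWR ≈ 5.48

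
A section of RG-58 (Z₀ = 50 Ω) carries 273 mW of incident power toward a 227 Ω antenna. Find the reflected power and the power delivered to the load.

P_reflected ≈ 111 mW; P_delivered ≈ 162 mW

Γ = (227 − 50)/(227 + 50) = 0.639
|Γ|² = 0.408
P_refl = |Γ|²·P_inc = 111 mW, P_del = (1 − |Γ|²)·P_inc = 162 mW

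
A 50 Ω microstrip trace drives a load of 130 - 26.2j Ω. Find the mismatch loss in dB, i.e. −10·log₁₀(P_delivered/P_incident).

Γ = (80 − j26.2)/(180 − j26.2), |Γ| = 0.463
|Γ|² = 0.214, so P_del/P_inc = 1 − |Γ|² = 0.786
ML = −10·log₁₀(1 − |Γ|²)

mismatch loss ≈ 1.05 dB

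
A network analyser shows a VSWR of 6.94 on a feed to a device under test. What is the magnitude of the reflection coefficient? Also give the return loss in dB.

|Γ| ≈ 0.748; return loss ≈ 2.52 dB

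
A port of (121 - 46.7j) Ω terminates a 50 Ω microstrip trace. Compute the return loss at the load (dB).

RL ≈ 6.39 dB

Γ = (71 − j46.7)/(171 − j46.7), |Γ| = 0.479
RL = −20·log₁₀|Γ| = −20·log₁₀(0.479)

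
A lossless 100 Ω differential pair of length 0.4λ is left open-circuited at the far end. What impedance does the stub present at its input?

Z_in ≈ +j138 Ω

βl = 2π × 0.4 = 144°
tan(βl) = -0.727
For an open-circuited stub, Z_in = −jZ_0·cot(βl) = −jZ_0/tan(βl)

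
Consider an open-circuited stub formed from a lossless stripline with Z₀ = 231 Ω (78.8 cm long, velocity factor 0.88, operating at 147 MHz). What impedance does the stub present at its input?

Z_in ≈ +j571 Ω

λ = v/f = 0.88·c / 147 MHz = 1.8 m
βl = 2π·l/λ = 2π × 0.439 = 158°
tan(βl) = -0.405
For an open-circuited stub, Z_in = −jZ_0·cot(βl) = −jZ_0/tan(βl)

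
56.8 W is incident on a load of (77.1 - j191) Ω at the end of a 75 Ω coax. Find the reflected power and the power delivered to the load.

P_reflected ≈ 34.8 W; P_delivered ≈ 22 W

|Γ| = |(2.1 − j191)/(152.1 − j191)| = 0.782
|Γ|² = 0.612
P_refl = |Γ|²·P_inc = 34.8 W, P_del = (1 − |Γ|²)·P_inc = 22 W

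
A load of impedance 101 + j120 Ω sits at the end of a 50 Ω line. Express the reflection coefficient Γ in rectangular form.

Γ ≈ 0.594 + j0.323

Γ = (Z_L − Z_0)/(Z_L + Z_0) = (51 + j120)/(151 + j120)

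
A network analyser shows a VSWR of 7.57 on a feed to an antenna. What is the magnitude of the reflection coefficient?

|Γ| ≈ 0.767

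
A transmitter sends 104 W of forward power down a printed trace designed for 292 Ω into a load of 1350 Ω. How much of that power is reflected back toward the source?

Γ = (1350 − 292)/(1350 + 292) = 0.644
|Γ|² = 0.415
P_refl = |Γ|²·P_inc = 43.2 W, P_del = (1 − |Γ|²)·P_inc = 60.8 W

P_reflected ≈ 43.2 W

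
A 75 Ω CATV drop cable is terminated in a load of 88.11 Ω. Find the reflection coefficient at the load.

Γ = (Z_L − Z_0)/(Z_L + Z_0) = (88.11 − 75)/(88.11 + 75) = 13.11/163.1

Γ = 0.0804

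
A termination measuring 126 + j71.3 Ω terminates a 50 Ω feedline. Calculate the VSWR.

Γ = (Z_L − Z_0)/(Z_L + Z_0) = (76 + j71.3)/(176 + j71.3)
|Γ| = 104/190 = 0.549
VSWR = (1 + |Γ|)/(1 − |Γ|) = 1.55/0.451

VSWR ≈ 3.43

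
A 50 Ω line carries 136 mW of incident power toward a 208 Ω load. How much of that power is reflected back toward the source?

Γ = (208 − 50)/(208 + 50) = 0.612
|Γ|² = 0.375
P_refl = |Γ|²·P_inc = 51 mW, P_del = (1 − |Γ|²)·P_inc = 85 mW

P_reflected ≈ 51 mW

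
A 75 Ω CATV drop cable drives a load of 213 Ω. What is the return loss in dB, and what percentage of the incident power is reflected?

Γ = (213 − 75)/(213 + 75) = 0.479
RL = −20·log₁₀(0.479) = 6.39 dB
P_refl/P_inc = |Γ|² = 0.23

RL ≈ 6.39 dB; 23% of incident power reflected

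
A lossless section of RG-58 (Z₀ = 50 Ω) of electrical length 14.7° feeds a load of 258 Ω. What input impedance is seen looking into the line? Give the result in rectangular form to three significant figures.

Z_in ≈ 97.4 − j119 Ω

tan(βl) = tan(14.7°) = 0.262
Z_in = Z_0·(Z_L + jZ_0·tanβl)/(Z_0 + jZ_L·tanβl)
     = 50·(258 + j13.1)/(50 + j67.7)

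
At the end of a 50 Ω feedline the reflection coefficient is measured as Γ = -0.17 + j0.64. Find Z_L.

Z_L ≈ 15.8 + j36 Ω

Z_L = Z_0·(1 + Γ)/(1 − Γ) = 50·(0.83 + j0.64)/(1.17 − j0.64)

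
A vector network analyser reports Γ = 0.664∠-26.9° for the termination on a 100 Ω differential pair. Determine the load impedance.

Z_L ≈ 218 − j234 Ω

Z_L = Z_0·(1 + Γ)/(1 − Γ) = 100·(1.59 − j0.3)/(0.408 + j0.3)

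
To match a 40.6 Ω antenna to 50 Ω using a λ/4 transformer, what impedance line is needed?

Z_qwt = √(Z_0·R_L) = √(50 × 40.6) = √2030

Z_qwt ≈ 45.1 Ω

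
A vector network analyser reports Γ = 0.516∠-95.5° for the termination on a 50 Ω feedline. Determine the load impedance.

Z_L = Z_0·(1 + Γ)/(1 − Γ) = 50·(0.951 − j0.514)/(1.05 + j0.514)

Z_L ≈ 26.9 − j37.6 Ω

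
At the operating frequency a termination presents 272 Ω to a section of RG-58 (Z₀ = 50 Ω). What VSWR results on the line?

Γ = (272 − 50)/(272 + 50) = 0.689
VSWR = (1 + 0.689)/(1 − 0.689)

VSWR ≈ 5.44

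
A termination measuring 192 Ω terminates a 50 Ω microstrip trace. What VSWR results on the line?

Γ = (192 − 50)/(192 + 50) = 0.587
VSWR = (1 + 0.587)/(1 − 0.587)

VSWR ≈ 3.84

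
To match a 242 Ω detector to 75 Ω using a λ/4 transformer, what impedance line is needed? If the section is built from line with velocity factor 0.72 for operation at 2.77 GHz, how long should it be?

Z_qwt ≈ 135 Ω; length ≈ 1.95 cm

Z_qwt = √(Z_0·R_L) = √(75 × 242) = √18150
λ = 0.72·c/f = 0.078 m, so l = λ/4 = 0.0195 m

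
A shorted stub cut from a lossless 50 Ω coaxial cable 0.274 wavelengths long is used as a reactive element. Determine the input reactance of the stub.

X_in ≈ -329 Ω (capacitive)

βl = 2π × 0.274 = 98.6°
tan(βl) = -6.58
For a shorted stub, Z_in = jZ_0·tan(βl)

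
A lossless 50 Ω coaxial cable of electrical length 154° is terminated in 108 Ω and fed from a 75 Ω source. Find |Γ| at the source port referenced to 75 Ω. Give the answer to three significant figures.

|Γ| ≈ 0.304

tan(βl) = -0.488
Z_in = Z_0·(Z_L + jZ_0·tanβl)/(Z_0 + jZ_L·tanβl) = 63.4 + j42.4 Ω
Γ_s = (Z_in − Z_s)/(Z_in + Z_s) = (-11.6 + j42.4)/(138 + j42.4), |Γ_s| = 0.304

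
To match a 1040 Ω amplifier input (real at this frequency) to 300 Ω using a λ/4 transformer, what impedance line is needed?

Z_qwt ≈ 559 Ω

Z_qwt = √(Z_0·R_L) = √(300 × 1040) = √312000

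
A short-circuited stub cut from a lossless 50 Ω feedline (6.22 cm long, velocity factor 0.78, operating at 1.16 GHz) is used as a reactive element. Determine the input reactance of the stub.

λ = v/f = 0.78·c / 1.16 GHz = 0.202 m
βl = 2π·l/λ = 2π × 0.308 = 111°
tan(βl) = -2.6
For a short-circuited stub, Z_in = jZ_0·tan(βl)

X_in ≈ -130 Ω (capacitive)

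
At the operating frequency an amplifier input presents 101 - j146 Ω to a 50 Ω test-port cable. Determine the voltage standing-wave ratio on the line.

VSWR ≈ 6.58

Γ = (Z_L − Z_0)/(Z_L + Z_0) = (51 − j146)/(151 − j146)
|Γ| = 155/210 = 0.736
VSWR = (1 + |Γ|)/(1 − |Γ|) = 1.74/0.264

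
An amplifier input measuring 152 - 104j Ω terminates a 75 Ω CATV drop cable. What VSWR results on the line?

VSWR ≈ 3.15

Γ = (Z_L − Z_0)/(Z_L + Z_0) = (77 − j104)/(227 − j104)
|Γ| = 129/250 = 0.518
VSWR = (1 + |Γ|)/(1 − |Γ|) = 1.52/0.482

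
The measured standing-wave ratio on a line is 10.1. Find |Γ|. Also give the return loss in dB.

|Γ| ≈ 0.82; return loss ≈ 1.73 dB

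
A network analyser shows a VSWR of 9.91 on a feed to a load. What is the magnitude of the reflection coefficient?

|Γ| = (S − 1)/(S + 1) = (9.91 − 1)/(9.91 + 1) = 8.91/10.9

|Γ| ≈ 0.817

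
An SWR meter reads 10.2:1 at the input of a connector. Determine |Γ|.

|Γ| = (S − 1)/(S + 1) = (10.2 − 1)/(10.2 + 1) = 9.2/11.2

|Γ| ≈ 0.821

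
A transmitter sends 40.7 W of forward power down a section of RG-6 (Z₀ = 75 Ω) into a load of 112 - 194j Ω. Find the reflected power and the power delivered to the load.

|Γ| = |(37 − j194)/(187 − j194)| = 0.733
|Γ|² = 0.537
P_refl = |Γ|²·P_inc = 21.9 W, P_del = (1 − |Γ|²)·P_inc = 18.8 W

P_reflected ≈ 21.9 W; P_delivered ≈ 18.8 W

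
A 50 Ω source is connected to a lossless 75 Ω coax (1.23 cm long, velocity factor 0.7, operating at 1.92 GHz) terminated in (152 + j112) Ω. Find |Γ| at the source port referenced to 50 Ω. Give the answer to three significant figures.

|Γ| ≈ 0.635

λ = v/f = 0.7·c / 1.92 GHz = 0.109 m
βl = 2π·l/λ = 2π × 0.112 = 40.5°
tan(βl) = 0.854
Z_in = Z_0·(Z_L + jZ_0·tanβl)/(Z_0 + jZ_L·tanβl) = 85.6 − j101 Ω
Γ_s = (Z_in − Z_s)/(Z_in + Z_s) = (35.6 − j101)/(136 − j101), |Γ_s| = 0.635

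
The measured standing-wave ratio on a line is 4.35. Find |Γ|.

|Γ| ≈ 0.626

|Γ| = (S − 1)/(S + 1) = (4.35 − 1)/(4.35 + 1) = 3.35/5.35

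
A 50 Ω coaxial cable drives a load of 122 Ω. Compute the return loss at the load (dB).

RL ≈ 7.56 dB

Γ = (122 − 50)/(122 + 50) = 0.419
RL = −20·log₁₀|Γ| = −20·log₁₀(0.419)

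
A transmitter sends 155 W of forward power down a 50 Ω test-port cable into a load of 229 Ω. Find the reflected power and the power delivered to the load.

Γ = (229 − 50)/(229 + 50) = 0.642
|Γ|² = 0.412
P_refl = |Γ|²·P_inc = 63.8 W, P_del = (1 − |Γ|²)·P_inc = 91.2 W

P_reflected ≈ 63.8 W; P_delivered ≈ 91.2 W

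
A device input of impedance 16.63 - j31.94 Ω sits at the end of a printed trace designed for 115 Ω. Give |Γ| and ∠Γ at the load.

Γ ≈ 0.764 ∠ -148°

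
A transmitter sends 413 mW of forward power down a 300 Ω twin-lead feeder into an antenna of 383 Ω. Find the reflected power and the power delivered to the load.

Γ = (383 − 300)/(383 + 300) = 0.122
|Γ|² = 0.0148
P_refl = |Γ|²·P_inc = 6.1 mW, P_del = (1 − |Γ|²)·P_inc = 407 mW

P_reflected ≈ 6.1 mW; P_delivered ≈ 407 mW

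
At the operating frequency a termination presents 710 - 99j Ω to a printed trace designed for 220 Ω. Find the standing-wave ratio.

VSWR ≈ 3.3

Γ = (Z_L − Z_0)/(Z_L + Z_0) = (490 − j99)/(930 − j99)
|Γ| = 500/935 = 0.535
VSWR = (1 + |Γ|)/(1 − |Γ|) = 1.53/0.465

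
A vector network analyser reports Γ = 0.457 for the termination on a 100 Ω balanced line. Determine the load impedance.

Z_L = Z_0·(1 + Γ)/(1 − Γ) = 100·(1.46)/(0.543)

Z_L ≈ 268 Ω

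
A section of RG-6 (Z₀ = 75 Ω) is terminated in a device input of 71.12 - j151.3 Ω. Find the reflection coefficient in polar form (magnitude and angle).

Γ ≈ 0.72 ∠ -45.5°

Γ = (Z_L − Z_0)/(Z_L + Z_0) = (-3.88 − j151.3)/(146.1 − j151.3)
|Γ| = 151/210 = 0.72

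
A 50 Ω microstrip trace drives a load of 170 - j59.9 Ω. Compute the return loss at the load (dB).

RL ≈ 4.61 dB

Γ = (120 − j59.9)/(220 − j59.9), |Γ| = 0.588
RL = −20·log₁₀|Γ| = −20·log₁₀(0.588)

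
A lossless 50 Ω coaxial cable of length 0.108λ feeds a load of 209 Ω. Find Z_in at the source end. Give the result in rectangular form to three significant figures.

βl = 2π × 0.108 = 38.9°
tan(βl) = tan(38.9°) = 0.806
Z_in = Z_0·(Z_L + jZ_0·tanβl)/(Z_0 + jZ_L·tanβl)
     = 50·(209 + j40.3)/(50 + j169)

Z_in ≈ 27.9 − j53.7 Ω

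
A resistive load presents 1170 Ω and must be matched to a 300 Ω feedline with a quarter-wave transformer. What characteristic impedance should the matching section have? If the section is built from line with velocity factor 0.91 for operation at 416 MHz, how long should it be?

Z_qwt ≈ 592 Ω; length ≈ 16.4 cm

Z_qwt = √(Z_0·R_L) = √(300 × 1170) = √351000
λ = 0.91·c/f = 0.656 m, so l = λ/4 = 0.164 m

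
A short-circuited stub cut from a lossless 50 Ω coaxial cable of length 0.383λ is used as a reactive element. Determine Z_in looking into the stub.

Z_in ≈ −j45.2 Ω

βl = 2π × 0.383 = 138°
tan(βl) = -0.904
For a short-circuited stub, Z_in = jZ_0·tan(βl)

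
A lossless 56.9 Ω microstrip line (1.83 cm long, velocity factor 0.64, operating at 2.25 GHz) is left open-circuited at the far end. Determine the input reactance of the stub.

λ = v/f = 0.64·c / 2.25 GHz = 0.0853 m
βl = 2π·l/λ = 2π × 0.214 = 77.2°
tan(βl) = 4.4
For an open-circuited stub, Z_in = −jZ_0·cot(βl) = −jZ_0/tan(βl)

X_in ≈ -12.9 Ω (capacitive)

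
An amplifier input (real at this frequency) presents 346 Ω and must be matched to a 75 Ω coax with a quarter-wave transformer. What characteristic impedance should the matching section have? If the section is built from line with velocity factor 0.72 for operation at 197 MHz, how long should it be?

Z_qwt = √(Z_0·R_L) = √(75 × 346) = √25950
λ = 0.72·c/f = 1.1 m, so l = λ/4 = 0.274 m

Z_qwt ≈ 161 Ω; length ≈ 27.4 cm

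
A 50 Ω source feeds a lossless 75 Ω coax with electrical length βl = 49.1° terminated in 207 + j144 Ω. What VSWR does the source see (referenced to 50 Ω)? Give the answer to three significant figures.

VSWR ≈ 4.98

tan(βl) = 1.15
Z_in = Z_0·(Z_L + jZ_0·tanβl)/(Z_0 + jZ_L·tanβl) = 41.5 − j80.8 Ω
Γ_s = (Z_in − Z_s)/(Z_in + Z_s) = (-8.49 − j80.8)/(91.5 − j80.8), |Γ_s| = 0.666
VSWR = (1 + |Γ_s|)/(1 − |Γ_s|)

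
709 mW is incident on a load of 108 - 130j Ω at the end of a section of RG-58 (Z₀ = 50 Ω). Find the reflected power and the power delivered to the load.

P_reflected ≈ 343 mW; P_delivered ≈ 366 mW

|Γ| = |(58 − j130)/(158 − j130)| = 0.696
|Γ|² = 0.484
P_refl = |Γ|²·P_inc = 343 mW, P_del = (1 − |Γ|²)·P_inc = 366 mW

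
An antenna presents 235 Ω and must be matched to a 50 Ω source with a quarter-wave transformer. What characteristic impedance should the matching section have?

Z_qwt ≈ 108 Ω

Z_qwt = √(Z_0·R_L) = √(50 × 235) = √11750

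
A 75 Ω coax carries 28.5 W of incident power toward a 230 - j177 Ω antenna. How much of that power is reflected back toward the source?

P_reflected ≈ 12.7 W

|Γ| = |(155 − j177)/(305 − j177)| = 0.667
|Γ|² = 0.445
P_refl = |Γ|²·P_inc = 12.7 W, P_del = (1 − |Γ|²)·P_inc = 15.8 W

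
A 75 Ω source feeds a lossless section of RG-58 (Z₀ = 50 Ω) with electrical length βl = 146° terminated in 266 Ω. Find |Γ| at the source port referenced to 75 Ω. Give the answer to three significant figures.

tan(βl) = -0.675
Z_in = Z_0·(Z_L + jZ_0·tanβl)/(Z_0 + jZ_L·tanβl) = 27.9 + j66.4 Ω
Γ_s = (Z_in − Z_s)/(Z_in + Z_s) = (-47.1 + j66.4)/(103 + j66.4), |Γ_s| = 0.665

|Γ| ≈ 0.665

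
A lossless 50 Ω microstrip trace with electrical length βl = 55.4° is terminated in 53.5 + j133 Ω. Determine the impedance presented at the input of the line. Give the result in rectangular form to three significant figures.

Z_in ≈ 15.7 − j63.4 Ω

tan(βl) = tan(55.4°) = 1.45
Z_in = Z_0·(Z_L + jZ_0·tanβl)/(Z_0 + jZ_L·tanβl)
     = 50·(53.5 + j205)/(-143 + j77.6)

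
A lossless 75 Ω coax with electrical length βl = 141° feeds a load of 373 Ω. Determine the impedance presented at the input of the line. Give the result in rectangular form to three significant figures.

tan(βl) = tan(141°) = -0.81
Z_in = Z_0·(Z_L + jZ_0·tanβl)/(Z_0 + jZ_L·tanβl)
     = 75·(373 − j60.7)/(75 − j302)

Z_in ≈ 35.9 + j83.7 Ω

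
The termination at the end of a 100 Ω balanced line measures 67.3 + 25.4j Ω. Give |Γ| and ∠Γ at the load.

Γ ≈ 0.245 ∠ 134°

Γ = (Z_L − Z_0)/(Z_L + Z_0) = (-32.7 + j25.4)/(167.3 + j25.4)
|Γ| = 41.4/169 = 0.245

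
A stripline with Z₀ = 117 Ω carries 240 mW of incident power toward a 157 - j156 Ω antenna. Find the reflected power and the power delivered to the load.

P_reflected ≈ 62.6 mW; P_delivered ≈ 177 mW

|Γ| = |(40 − j156)/(274 − j156)| = 0.511
|Γ|² = 0.261
P_refl = |Γ|²·P_inc = 62.6 mW, P_del = (1 − |Γ|²)·P_inc = 177 mW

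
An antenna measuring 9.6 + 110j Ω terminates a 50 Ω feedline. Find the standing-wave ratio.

VSWR ≈ 30.6

Γ = (Z_L − Z_0)/(Z_L + Z_0) = (-40.4 + j110)/(59.6 + j110)
|Γ| = 117/125 = 0.937
VSWR = (1 + |Γ|)/(1 − |Γ|) = 1.94/0.0633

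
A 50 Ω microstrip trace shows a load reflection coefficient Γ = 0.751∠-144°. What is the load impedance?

Z_L = Z_0·(1 + Γ)/(1 − Γ) = 50·(0.392 − j0.441)/(1.61 + j0.441)

Z_L ≈ 7.84 − j15.9 Ω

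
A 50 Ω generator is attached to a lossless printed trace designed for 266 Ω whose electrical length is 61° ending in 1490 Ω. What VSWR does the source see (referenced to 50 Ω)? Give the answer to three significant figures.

VSWR ≈ 8.43

tan(βl) = 1.8
Z_in = Z_0·(Z_L + jZ_0·tanβl)/(Z_0 + jZ_L·tanβl) = 61.5 − j141 Ω
Γ_s = (Z_in − Z_s)/(Z_in + Z_s) = (11.5 − j141)/(111 − j141), |Γ_s| = 0.788
VSWR = (1 + |Γ_s|)/(1 − |Γ_s|)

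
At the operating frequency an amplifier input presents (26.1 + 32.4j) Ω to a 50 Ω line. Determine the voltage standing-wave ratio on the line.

Γ = (Z_L − Z_0)/(Z_L + Z_0) = (-23.9 + j32.4)/(76.1 + j32.4)
|Γ| = 40.3/82.7 = 0.487
VSWR = (1 + |Γ|)/(1 − |Γ|) = 1.49/0.513

VSWR ≈ 2.9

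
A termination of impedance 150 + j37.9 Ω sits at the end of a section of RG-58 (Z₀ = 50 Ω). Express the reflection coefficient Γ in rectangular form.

Γ ≈ 0.517 + j0.0915

Γ = (Z_L − Z_0)/(Z_L + Z_0) = (100 + j37.9)/(200 + j37.9)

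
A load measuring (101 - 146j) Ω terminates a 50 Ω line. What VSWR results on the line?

VSWR ≈ 6.58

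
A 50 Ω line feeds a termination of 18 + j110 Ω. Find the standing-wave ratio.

VSWR ≈ 16.5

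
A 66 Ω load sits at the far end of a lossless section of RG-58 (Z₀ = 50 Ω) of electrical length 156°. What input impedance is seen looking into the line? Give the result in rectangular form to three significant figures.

Z_in ≈ 58.8 + j12.3 Ω

tan(βl) = tan(156°) = -0.445
Z_in = Z_0·(Z_L + jZ_0·tanβl)/(Z_0 + jZ_L·tanβl)
     = 50·(66 − j22.3)/(50 − j29.4)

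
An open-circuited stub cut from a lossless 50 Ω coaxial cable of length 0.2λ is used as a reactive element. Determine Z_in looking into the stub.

βl = 2π × 0.2 = 72°
tan(βl) = 3.08
For an open-circuited stub, Z_in = −jZ_0·cot(βl) = −jZ_0/tan(βl)

Z_in ≈ −j16.2 Ω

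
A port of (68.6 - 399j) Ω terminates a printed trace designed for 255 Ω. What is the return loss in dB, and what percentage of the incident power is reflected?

RL ≈ 1.34 dB; 73.5% of incident power reflected

Γ = (-186.4 − j399)/(323.6 − j399), |Γ| = 0.857
RL = −20·log₁₀(0.857) = 1.34 dB
P_refl/P_inc = |Γ|² = 0.735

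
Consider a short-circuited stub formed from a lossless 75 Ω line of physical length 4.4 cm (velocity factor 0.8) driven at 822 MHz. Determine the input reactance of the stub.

λ = v/f = 0.8·c / 822 MHz = 0.292 m
βl = 2π·l/λ = 2π × 0.151 = 54.3°
tan(βl) = 1.39
For a short-circuited stub, Z_in = jZ_0·tan(βl)

X_in ≈ 104 Ω (inductive)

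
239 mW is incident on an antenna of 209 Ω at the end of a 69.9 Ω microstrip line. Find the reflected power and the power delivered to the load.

P_reflected ≈ 59.5 mW; P_delivered ≈ 180 mW

Γ = (209 − 69.9)/(209 + 69.9) = 0.499
|Γ|² = 0.249
P_refl = |Γ|²·P_inc = 59.5 mW, P_del = (1 − |Γ|²)·P_inc = 180 mW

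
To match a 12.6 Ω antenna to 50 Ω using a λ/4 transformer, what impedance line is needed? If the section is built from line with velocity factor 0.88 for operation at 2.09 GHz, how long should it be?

Z_qwt = √(Z_0·R_L) = √(50 × 12.6) = √630
λ = 0.88·c/f = 0.126 m, so l = λ/4 = 0.0316 m

Z_qwt ≈ 25.1 Ω; length ≈ 3.16 cm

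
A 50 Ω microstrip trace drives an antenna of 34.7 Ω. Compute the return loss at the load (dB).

Γ = (34.7 − 50)/(34.7 + 50) = -0.181
RL = −20·log₁₀|Γ| = −20·log₁₀(0.181)

RL ≈ 14.9 dB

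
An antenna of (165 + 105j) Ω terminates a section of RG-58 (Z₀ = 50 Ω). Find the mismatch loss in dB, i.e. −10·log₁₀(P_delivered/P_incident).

Γ = (115 + j105)/(215 + j105), |Γ| = 0.651
|Γ|² = 0.424, so P_del/P_inc = 1 − |Γ|² = 0.576
ML = −10·log₁₀(1 − |Γ|²)

mismatch loss ≈ 2.39 dB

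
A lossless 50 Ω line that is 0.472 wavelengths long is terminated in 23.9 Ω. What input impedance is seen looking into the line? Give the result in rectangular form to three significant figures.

βl = 2π × 0.472 = 170°
tan(βl) = tan(170°) = -0.178
Z_in = Z_0·(Z_L + jZ_0·tanβl)/(Z_0 + jZ_L·tanβl)
     = 50·(23.9 − j8.89)/(50 − j4.25)

Z_in ≈ 24.5 − j6.81 Ω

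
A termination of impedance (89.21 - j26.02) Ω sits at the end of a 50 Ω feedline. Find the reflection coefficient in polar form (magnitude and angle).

Γ = (Z_L − Z_0)/(Z_L + Z_0) = (39.21 − j26.02)/(139.2 − j26.02)
|Γ| = 47.1/142 = 0.332

Γ ≈ 0.332 ∠ -23°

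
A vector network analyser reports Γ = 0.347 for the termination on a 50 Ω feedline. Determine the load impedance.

Z_L ≈ 103 Ω

Z_L = Z_0·(1 + Γ)/(1 − Γ) = 50·(1.35)/(0.653)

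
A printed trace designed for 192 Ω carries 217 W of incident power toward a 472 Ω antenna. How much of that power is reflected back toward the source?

P_reflected ≈ 38.6 W

Γ = (472 − 192)/(472 + 192) = 0.422
|Γ|² = 0.178
P_refl = |Γ|²·P_inc = 38.6 W, P_del = (1 − |Γ|²)·P_inc = 178 W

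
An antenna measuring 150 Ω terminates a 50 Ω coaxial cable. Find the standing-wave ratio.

For a purely resistive load, VSWR = R_L/Z_0 or Z_0/R_L (whichever > 1) = 150/50

VSWR ≈ 3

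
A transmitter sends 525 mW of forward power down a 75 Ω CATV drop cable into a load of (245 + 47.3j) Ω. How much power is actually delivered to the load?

P_delivered ≈ 369 mW

|Γ| = |(170 + j47.3)/(320 + j47.3)| = 0.546
|Γ|² = 0.298
P_refl = |Γ|²·P_inc = 156 mW, P_del = (1 − |Γ|²)·P_inc = 369 mW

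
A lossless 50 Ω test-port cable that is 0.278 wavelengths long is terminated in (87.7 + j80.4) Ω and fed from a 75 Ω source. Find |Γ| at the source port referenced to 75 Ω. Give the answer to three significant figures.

βl = 2π × 0.278 = 100°
tan(βl) = -5.63
Z_in = Z_0·(Z_L + jZ_0·tanβl)/(Z_0 + jZ_L·tanβl) = 14.4 − j5.81 Ω
Γ_s = (Z_in − Z_s)/(Z_in + Z_s) = (-60.6 − j5.81)/(89.4 − j5.81), |Γ_s| = 0.679

|Γ| ≈ 0.679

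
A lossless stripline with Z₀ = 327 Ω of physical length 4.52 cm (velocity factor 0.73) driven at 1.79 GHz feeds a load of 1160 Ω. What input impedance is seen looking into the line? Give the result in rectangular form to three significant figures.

Z_in ≈ 161 + j263 Ω

λ = v/f = 0.73·c / 1.79 GHz = 0.122 m
βl = 2π·l/λ = 2π × 0.369 = 133°
tan(βl) = tan(133°) = -1.07
Z_in = Z_0·(Z_L + jZ_0·tanβl)/(Z_0 + jZ_L·tanβl)
     = 327·(1160 − j351)/(327 − j1240)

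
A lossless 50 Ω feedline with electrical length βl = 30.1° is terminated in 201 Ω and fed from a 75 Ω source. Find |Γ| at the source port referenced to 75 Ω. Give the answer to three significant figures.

|Γ| ≈ 0.562

tan(βl) = 0.58
Z_in = Z_0·(Z_L + jZ_0·tanβl)/(Z_0 + jZ_L·tanβl) = 41.8 − j68.3 Ω
Γ_s = (Z_in − Z_s)/(Z_in + Z_s) = (-33.2 − j68.3)/(117 − j68.3), |Γ_s| = 0.562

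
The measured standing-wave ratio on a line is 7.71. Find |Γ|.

|Γ| = (S − 1)/(S + 1) = (7.71 − 1)/(7.71 + 1) = 6.71/8.71

|Γ| ≈ 0.77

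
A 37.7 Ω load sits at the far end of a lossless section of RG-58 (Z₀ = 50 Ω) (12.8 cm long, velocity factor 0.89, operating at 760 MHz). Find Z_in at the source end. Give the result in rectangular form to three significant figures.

Z_in ≈ 49.9 − j14.2 Ω

λ = v/f = 0.89·c / 760 MHz = 0.351 m
βl = 2π·l/λ = 2π × 0.364 = 131°
tan(βl) = tan(131°) = -1.14
Z_in = Z_0·(Z_L + jZ_0·tanβl)/(Z_0 + jZ_L·tanβl)
     = 50·(37.7 − j57.2)/(50 − j43.1)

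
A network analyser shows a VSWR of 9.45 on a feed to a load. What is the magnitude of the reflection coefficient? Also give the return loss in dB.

|Γ| = (S − 1)/(S + 1) = (9.45 − 1)/(9.45 + 1) = 8.45/10.4
RL = −20·log₁₀|Γ| = −20·log₁₀(0.809)

|Γ| ≈ 0.809; return loss ≈ 1.85 dB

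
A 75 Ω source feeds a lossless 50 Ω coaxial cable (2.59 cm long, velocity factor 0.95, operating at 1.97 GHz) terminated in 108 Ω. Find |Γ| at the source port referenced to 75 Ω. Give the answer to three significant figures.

|Γ| ≈ 0.493

λ = v/f = 0.95·c / 1.97 GHz = 0.145 m
βl = 2π·l/λ = 2π × 0.179 = 64.5°
tan(βl) = 2.09
Z_in = Z_0·(Z_L + jZ_0·tanβl)/(Z_0 + jZ_L·tanβl) = 27.1 − j17.9 Ω
Γ_s = (Z_in − Z_s)/(Z_in + Z_s) = (-47.9 − j17.9)/(102 − j17.9), |Γ_s| = 0.493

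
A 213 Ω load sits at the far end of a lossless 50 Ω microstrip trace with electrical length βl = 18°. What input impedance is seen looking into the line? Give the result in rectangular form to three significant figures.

tan(βl) = tan(18°) = 0.325
Z_in = Z_0·(Z_L + jZ_0·tanβl)/(Z_0 + jZ_L·tanβl)
     = 50·(213 + j16.2)/(50 + j69.2)

Z_in ≈ 80.8 − j95.5 Ω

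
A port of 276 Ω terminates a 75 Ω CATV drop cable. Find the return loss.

RL ≈ 4.84 dB

Γ = (276 − 75)/(276 + 75) = 0.573
RL = −20·log₁₀|Γ| = −20·log₁₀(0.573)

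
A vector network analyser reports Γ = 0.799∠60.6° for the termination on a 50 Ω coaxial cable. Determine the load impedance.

Z_L = Z_0·(1 + Γ)/(1 − Γ) = 50·(1.39 + j0.696)/(0.608 − j0.696)

Z_L ≈ 21.2 + j81.5 Ω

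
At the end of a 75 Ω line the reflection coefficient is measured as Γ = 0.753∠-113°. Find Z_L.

Z_L ≈ 15.1 − j48.2 Ω

Z_L = Z_0·(1 + Γ)/(1 − Γ) = 75·(0.706 − j0.693)/(1.29 + j0.693)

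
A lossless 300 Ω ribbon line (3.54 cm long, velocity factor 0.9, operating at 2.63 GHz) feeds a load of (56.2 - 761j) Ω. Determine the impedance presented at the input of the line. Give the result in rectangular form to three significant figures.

Z_in ≈ 23.5 + j437 Ω

λ = v/f = 0.9·c / 2.63 GHz = 0.103 m
βl = 2π·l/λ = 2π × 0.345 = 124°
tan(βl) = tan(124°) = -1.47
Z_in = Z_0·(Z_L + jZ_0·tanβl)/(Z_0 + jZ_L·tanβl)
     = 300·(56.2 − j1200)/(-822 − j82.9)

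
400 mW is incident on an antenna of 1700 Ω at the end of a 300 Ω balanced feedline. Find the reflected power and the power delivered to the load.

Γ = (1700 − 300)/(1700 + 300) = 0.7
|Γ|² = 0.49
P_refl = |Γ|²·P_inc = 196 mW, P_del = (1 − |Γ|²)·P_inc = 204 mW

P_reflected ≈ 196 mW; P_delivered ≈ 204 mW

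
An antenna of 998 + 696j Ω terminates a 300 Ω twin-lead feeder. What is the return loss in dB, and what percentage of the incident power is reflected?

RL ≈ 3.49 dB; 44.8% of incident power reflected

Γ = (698 + j696)/(1298 + j696), |Γ| = 0.669
RL = −20·log₁₀(0.669) = 3.49 dB
P_refl/P_inc = |Γ|² = 0.448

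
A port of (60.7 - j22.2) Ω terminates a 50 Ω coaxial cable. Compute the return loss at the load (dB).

Γ = (10.7 − j22.2)/(110.7 − j22.2), |Γ| = 0.218
RL = −20·log₁₀|Γ| = −20·log₁₀(0.218)

RL ≈ 13.2 dB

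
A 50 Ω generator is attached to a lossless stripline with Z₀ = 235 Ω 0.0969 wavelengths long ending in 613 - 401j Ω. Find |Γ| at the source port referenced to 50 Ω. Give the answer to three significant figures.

|Γ| ≈ 0.815

βl = 2π × 0.0969 = 34.9°
tan(βl) = 0.697
Z_in = Z_0·(Z_L + jZ_0·tanβl)/(Z_0 + jZ_L·tanβl) = 112 − j202 Ω
Γ_s = (Z_in − Z_s)/(Z_in + Z_s) = (62.4 − j202)/(162 − j202), |Γ_s| = 0.815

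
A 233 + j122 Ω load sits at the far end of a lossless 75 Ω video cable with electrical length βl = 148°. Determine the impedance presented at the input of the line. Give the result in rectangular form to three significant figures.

Z_in ≈ 41.4 + j77.1 Ω

tan(βl) = tan(148°) = -0.625
Z_in = Z_0·(Z_L + jZ_0·tanβl)/(Z_0 + jZ_L·tanβl)
     = 75·(233 + j75.1)/(151 − j146)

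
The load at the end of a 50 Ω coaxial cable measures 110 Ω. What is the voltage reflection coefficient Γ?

Γ = (Z_L − Z_0)/(Z_L + Z_0) = (110 − 50)/(110 + 50) = 60/160

Γ = 0.375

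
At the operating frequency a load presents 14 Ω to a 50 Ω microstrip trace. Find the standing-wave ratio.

VSWR ≈ 3.57

For a purely resistive load, VSWR = R_L/Z_0 or Z_0/R_L (whichever > 1) = 50/14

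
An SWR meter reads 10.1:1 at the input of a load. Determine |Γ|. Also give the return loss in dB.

|Γ| = (S − 1)/(S + 1) = (10.1 − 1)/(10.1 + 1) = 9.1/11.1
RL = −20·log₁₀|Γ| = −20·log₁₀(0.82)

|Γ| ≈ 0.82; return loss ≈ 1.73 dB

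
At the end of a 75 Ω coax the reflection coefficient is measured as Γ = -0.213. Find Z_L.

Z_L = Z_0·(1 + Γ)/(1 − Γ) = 75·(0.787)/(1.21)

Z_L ≈ 48.7 Ω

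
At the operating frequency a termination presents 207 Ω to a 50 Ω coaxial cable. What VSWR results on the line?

VSWR ≈ 4.14

Γ = (207 − 50)/(207 + 50) = 0.611
VSWR = (1 + 0.611)/(1 − 0.611)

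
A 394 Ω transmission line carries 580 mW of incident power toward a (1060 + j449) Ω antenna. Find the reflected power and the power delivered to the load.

P_reflected ≈ 162 mW; P_delivered ≈ 418 mW

|Γ| = |(666 + j449)/(1454 + j449)| = 0.528
|Γ|² = 0.279
P_refl = |Γ|²·P_inc = 162 mW, P_del = (1 − |Γ|²)·P_inc = 418 mW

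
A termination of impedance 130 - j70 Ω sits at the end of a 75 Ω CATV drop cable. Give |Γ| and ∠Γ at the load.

Γ ≈ 0.411 ∠ -33°

Γ = (Z_L − Z_0)/(Z_L + Z_0) = (55 − j70)/(205 − j70)
|Γ| = 89/217 = 0.411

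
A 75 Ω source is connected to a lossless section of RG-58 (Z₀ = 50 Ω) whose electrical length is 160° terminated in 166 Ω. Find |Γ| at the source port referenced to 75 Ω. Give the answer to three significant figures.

tan(βl) = -0.364
Z_in = Z_0·(Z_L + jZ_0·tanβl)/(Z_0 + jZ_L·tanβl) = 76.4 + j74.1 Ω
Γ_s = (Z_in − Z_s)/(Z_in + Z_s) = (1.41 + j74.1)/(151 + j74.1), |Γ_s| = 0.44

|Γ| ≈ 0.44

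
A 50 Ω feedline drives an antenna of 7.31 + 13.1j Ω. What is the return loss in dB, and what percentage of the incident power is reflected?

RL ≈ 2.39 dB; 57.7% of incident power reflected

Γ = (-42.69 + j13.1)/(57.31 + j13.1), |Γ| = 0.76
RL = −20·log₁₀(0.76) = 2.39 dB
P_refl/P_inc = |Γ|² = 0.577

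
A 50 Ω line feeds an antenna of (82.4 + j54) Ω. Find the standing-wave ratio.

VSWR ≈ 2.57

Γ = (Z_L − Z_0)/(Z_L + Z_0) = (32.4 + j54)/(132.4 + j54)
|Γ| = 63/143 = 0.44
VSWR = (1 + |Γ|)/(1 − |Γ|) = 1.44/0.56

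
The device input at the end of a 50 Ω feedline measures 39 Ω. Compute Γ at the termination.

Γ = (Z_L − Z_0)/(Z_L + Z_0) = (39 − 50)/(39 + 50) = -11/89

Γ = -0.124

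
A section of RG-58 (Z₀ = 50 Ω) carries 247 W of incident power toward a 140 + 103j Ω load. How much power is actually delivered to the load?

P_delivered ≈ 148 W

|Γ| = |(90 + j103)/(190 + j103)| = 0.633
|Γ|² = 0.401
P_refl = |Γ|²·P_inc = 98.9 W, P_del = (1 − |Γ|²)·P_inc = 148 W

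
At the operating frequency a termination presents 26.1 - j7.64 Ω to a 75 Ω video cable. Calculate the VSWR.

Γ = (Z_L − Z_0)/(Z_L + Z_0) = (-48.9 − j7.64)/(101.1 − j7.64)
|Γ| = 49.5/101 = 0.488
VSWR = (1 + |Γ|)/(1 − |Γ|) = 1.49/0.512

VSWR ≈ 2.91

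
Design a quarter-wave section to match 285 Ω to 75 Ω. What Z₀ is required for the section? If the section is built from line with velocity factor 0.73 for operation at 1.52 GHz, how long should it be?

Z_qwt ≈ 146 Ω; length ≈ 3.6 cm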